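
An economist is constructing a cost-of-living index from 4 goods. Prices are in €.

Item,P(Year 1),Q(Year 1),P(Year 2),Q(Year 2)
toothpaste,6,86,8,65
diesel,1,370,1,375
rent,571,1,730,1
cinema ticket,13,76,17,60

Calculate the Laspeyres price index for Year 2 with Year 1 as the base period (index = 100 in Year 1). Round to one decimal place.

126.0

Laspeyres price index uses base-period quantities as weights.
ΣP(Year 2)·Q(Year 1) = 8×86 + 1×370 + 730×1 + 17×76 = 688 + 370 + 730 + 1292 = 3080
ΣP(Year 1)·Q(Year 1) = 6×86 + 1×370 + 571×1 + 13×76 = 516 + 370 + 571 + 988 = 2445
Index = 3080 / 2445 × 100 = 125.9714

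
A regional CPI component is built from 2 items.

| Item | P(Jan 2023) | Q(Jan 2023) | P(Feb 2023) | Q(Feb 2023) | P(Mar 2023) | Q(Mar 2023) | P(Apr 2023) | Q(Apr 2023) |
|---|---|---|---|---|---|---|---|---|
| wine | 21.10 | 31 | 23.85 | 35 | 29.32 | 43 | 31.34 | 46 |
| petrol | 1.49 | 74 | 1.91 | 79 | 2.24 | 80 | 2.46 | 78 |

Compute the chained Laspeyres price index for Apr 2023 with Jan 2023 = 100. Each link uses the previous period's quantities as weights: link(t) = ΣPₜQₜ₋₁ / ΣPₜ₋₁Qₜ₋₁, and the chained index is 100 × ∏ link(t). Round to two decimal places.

Link Jan 2023→Feb 2023:
ΣP(Feb 2023)Q(Jan 2023) = 23.85×31 + 1.91×74 = 739.35 + 141.34 = 880.69
ΣP(Jan 2023)Q(Jan 2023) = 21.10×31 + 1.49×74 = 654.1 + 110.26 = 764.36
link = 880.69/764.36 = 1.152193
Link Feb 2023→Mar 2023:
ΣP(Mar 2023)Q(Feb 2023) = 29.32×35 + 2.24×79 = 1026.2 + 176.96 = 1203.16
ΣP(Feb 2023)Q(Feb 2023) = 23.85×35 + 1.91×79 = 834.75 + 150.89 = 985.64
link = 1203.16/985.64 = 1.220689
Link Mar 2023→Apr 2023:
ΣP(Apr 2023)Q(Mar 2023) = 31.34×43 + 2.46×80 = 1347.62 + 196.8 = 1544.42
ΣP(Mar 2023)Q(Mar 2023) = 29.32×43 + 2.24×80 = 1260.76 + 179.2 = 1439.96
link = 1544.42/1439.96 = 1.072544
Chained index = 100 × 1.152193 × 1.220689 × 1.072544 = 150.8499

150.85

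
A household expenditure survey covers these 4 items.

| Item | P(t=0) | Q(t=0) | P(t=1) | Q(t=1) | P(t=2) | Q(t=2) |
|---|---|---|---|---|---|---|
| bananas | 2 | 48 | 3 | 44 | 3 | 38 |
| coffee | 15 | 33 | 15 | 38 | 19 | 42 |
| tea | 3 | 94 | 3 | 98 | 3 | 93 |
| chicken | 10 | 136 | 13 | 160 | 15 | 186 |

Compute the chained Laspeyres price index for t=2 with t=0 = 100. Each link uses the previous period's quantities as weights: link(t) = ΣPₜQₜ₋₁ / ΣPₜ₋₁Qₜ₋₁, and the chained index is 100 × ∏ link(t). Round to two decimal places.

Link t=0→t=1:
ΣP(t=1)Q(t=0) = 3×48 + 15×33 + 3×94 + 13×136 = 144 + 495 + 282 + 1768 = 2689
ΣP(t=0)Q(t=0) = 2×48 + 15×33 + 3×94 + 10×136 = 96 + 495 + 282 + 1360 = 2233
link = 2689/2233 = 1.204210
Link t=1→t=2:
ΣP(t=2)Q(t=1) = 3×44 + 19×38 + 3×98 + 15×160 = 132 + 722 + 294 + 2400 = 3548
ΣP(t=1)Q(t=1) = 3×44 + 15×38 + 3×98 + 13×160 = 132 + 570 + 294 + 2080 = 3076
link = 3548/3076 = 1.153446
Chained index = 100 × 1.204210 × 1.153446 = 138.8991

138.90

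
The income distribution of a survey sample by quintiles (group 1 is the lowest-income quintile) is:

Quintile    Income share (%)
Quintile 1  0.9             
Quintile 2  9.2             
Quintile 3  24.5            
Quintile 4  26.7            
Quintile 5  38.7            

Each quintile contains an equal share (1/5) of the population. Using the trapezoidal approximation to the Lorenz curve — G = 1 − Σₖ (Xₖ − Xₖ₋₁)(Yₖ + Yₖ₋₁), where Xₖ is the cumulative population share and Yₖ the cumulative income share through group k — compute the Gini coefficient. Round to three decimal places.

Cumulative income shares Yₖ: 0.0090, 0.1010, 0.3460, 0.6130, 1.0000
Σ (Xₖ−Xₖ₋₁)(Yₖ+Yₖ₋₁) = (1/5)(0.0090+0.0000) + (1/5)(0.1010+0.0090) + (1/5)(0.3460+0.1010) + (1/5)(0.6130+0.3460) + (1/5)(1.0000+0.6130)
  = 0.0018 + 0.0220 + 0.0894 + 0.1918 + 0.3226 = 0.6276
G = 1 − 0.6276 = 0.3724

0.372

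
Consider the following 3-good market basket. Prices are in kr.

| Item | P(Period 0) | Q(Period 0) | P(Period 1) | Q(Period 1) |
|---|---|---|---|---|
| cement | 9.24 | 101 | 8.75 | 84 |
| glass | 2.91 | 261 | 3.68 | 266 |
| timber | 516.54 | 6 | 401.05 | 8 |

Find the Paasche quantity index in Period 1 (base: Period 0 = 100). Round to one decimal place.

115.8

Paasche quantity index uses current-period prices as weights.
ΣP(Period 1)·Q(Period 1) = 8.75×84 + 3.68×266 + 401.05×8 = 735 + 978.88 + 3208.4 = 4922.28
ΣP(Period 1)·Q(Period 0) = 8.75×101 + 3.68×261 + 401.05×6 = 883.75 + 960.48 + 2406.3 = 4250.53
Index = 4922.28 / 4250.53 × 100 = 115.8039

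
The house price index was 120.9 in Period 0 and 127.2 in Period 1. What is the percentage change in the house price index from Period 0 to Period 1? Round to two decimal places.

5.21%

Change = (127.2 − 120.9) / 120.9 × 100
       = 6.3 / 120.9 × 100 = 5.2109%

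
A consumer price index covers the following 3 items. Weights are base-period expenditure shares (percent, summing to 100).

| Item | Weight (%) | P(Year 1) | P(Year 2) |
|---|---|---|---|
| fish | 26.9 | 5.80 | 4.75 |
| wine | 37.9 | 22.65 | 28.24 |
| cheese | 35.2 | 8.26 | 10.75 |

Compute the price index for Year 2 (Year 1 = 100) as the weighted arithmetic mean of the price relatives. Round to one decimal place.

fish: 26.9 × (4.75/5.80) = 26.9 × 0.818966 = 22.0302
wine: 37.9 × (28.24/22.65) = 37.9 × 1.246799 = 47.2537
cheese: 35.2 × (10.75/8.26) = 35.2 × 1.301453 = 45.8111
Index = Σ wᵢ·(p₁ᵢ/p₀ᵢ) = 22.0302 + 47.2537 + 45.8111 = 115.0950

115.1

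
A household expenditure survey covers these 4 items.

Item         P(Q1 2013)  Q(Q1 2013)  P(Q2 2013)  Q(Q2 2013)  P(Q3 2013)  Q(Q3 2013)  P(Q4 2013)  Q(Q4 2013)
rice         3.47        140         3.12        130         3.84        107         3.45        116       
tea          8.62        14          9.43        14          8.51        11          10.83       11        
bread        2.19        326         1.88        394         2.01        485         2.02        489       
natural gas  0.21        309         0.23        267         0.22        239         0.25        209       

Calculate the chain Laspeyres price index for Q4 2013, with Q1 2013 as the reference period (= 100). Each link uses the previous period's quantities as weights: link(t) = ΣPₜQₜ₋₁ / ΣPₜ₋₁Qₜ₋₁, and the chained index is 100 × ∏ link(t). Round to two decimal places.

Link Q1 2013→Q2 2013:
ΣP(Q2 2013)Q(Q1 2013) = 3.12×140 + 9.43×14 + 1.88×326 + 0.23×309 = 436.8 + 132.02 + 612.88 + 71.07 = 1252.77
ΣP(Q1 2013)Q(Q1 2013) = 3.47×140 + 8.62×14 + 2.19×326 + 0.21×309 = 485.8 + 120.68 + 713.94 + 64.89 = 1385.31
link = 1252.77/1385.31 = 0.904325
Link Q2 2013→Q3 2013:
ΣP(Q3 2013)Q(Q2 2013) = 3.84×130 + 8.51×14 + 2.01×394 + 0.22×267 = 499.2 + 119.14 + 791.94 + 58.74 = 1469.02
ΣP(Q2 2013)Q(Q2 2013) = 3.12×130 + 9.43×14 + 1.88×394 + 0.23×267 = 405.6 + 132.02 + 740.72 + 61.41 = 1339.75
link = 1469.02/1339.75 = 1.096488
Link Q3 2013→Q4 2013:
ΣP(Q4 2013)Q(Q3 2013) = 3.45×107 + 10.83×11 + 2.02×485 + 0.25×239 = 369.15 + 119.13 + 979.7 + 59.75 = 1527.73
ΣP(Q3 2013)Q(Q3 2013) = 3.84×107 + 8.51×11 + 2.01×485 + 0.22×239 = 410.88 + 93.61 + 974.85 + 52.58 = 1531.92
link = 1527.73/1531.92 = 0.997265
Chained index = 100 × 0.904325 × 1.096488 × 0.997265 = 98.8869

98.89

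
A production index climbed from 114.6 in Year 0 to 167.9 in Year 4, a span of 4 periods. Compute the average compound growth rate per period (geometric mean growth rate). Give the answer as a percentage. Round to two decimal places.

Growth factor = (167.9/114.6)^(1/4) = (1.465096)^(1/4) = 1.100187
Growth rate = 1.100187 − 1 = 0.100187 = 10.0187%

10.02%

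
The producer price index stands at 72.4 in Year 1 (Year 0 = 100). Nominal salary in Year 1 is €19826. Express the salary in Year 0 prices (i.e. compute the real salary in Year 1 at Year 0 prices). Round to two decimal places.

Real = Nominal ÷ (Index/100) = 19826 ÷ (72.4/100)
     = 19826 ÷ 0.724 = 27383.9779

27383.98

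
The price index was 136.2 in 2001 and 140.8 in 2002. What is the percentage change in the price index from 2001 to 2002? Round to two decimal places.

3.38%

Change = (140.8 − 136.2) / 136.2 × 100
       = 4.6 / 136.2 × 100 = 3.3774%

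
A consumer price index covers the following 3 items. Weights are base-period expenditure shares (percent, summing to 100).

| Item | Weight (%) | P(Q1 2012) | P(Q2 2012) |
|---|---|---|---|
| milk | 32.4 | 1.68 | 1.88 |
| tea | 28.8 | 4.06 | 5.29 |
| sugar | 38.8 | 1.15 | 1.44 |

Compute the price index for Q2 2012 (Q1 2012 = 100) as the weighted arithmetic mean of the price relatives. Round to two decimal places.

milk: 32.4 × (1.88/1.68) = 32.4 × 1.119048 = 36.2571
tea: 28.8 × (5.29/4.06) = 28.8 × 1.302956 = 37.5251
sugar: 38.8 × (1.44/1.15) = 38.8 × 1.252174 = 48.5843
Index = Σ wᵢ·(p₁ᵢ/p₀ᵢ) = 36.2571 + 37.5251 + 48.5843 = 122.3666

122.37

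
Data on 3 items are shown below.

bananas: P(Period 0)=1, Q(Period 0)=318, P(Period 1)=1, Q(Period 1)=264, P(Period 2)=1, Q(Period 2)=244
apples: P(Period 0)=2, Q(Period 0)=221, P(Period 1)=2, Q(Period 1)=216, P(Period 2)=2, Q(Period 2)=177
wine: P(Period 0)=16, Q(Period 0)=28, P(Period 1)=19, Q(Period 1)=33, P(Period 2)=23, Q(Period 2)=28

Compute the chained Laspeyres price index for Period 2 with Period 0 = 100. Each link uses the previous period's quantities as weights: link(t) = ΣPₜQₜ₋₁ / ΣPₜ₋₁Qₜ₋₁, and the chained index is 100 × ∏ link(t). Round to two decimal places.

Link Period 0→Period 1:
ΣP(Period 1)Q(Period 0) = 1×318 + 2×221 + 19×28 = 318 + 442 + 532 = 1292
ΣP(Period 0)Q(Period 0) = 1×318 + 2×221 + 16×28 = 318 + 442 + 448 = 1208
link = 1292/1208 = 1.069536
Link Period 1→Period 2:
ΣP(Period 2)Q(Period 1) = 1×264 + 2×216 + 23×33 = 264 + 432 + 759 = 1455
ΣP(Period 1)Q(Period 1) = 1×264 + 2×216 + 19×33 = 264 + 432 + 627 = 1323
link = 1455/1323 = 1.099773
Chained index = 100 × 1.069536 × 1.099773 = 117.6248

117.62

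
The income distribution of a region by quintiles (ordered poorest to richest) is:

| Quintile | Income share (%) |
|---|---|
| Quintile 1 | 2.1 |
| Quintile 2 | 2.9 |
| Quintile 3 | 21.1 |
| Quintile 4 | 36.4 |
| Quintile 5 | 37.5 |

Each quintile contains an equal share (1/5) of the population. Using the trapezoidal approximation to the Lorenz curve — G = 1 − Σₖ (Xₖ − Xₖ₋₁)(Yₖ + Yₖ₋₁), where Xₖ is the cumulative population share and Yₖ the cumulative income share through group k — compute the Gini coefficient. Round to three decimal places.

0.417

Cumulative income shares Yₖ: 0.0210, 0.0500, 0.2610, 0.6250, 1.0000
Σ (Xₖ−Xₖ₋₁)(Yₖ+Yₖ₋₁) = (1/5)(0.0210+0.0000) + (1/5)(0.0500+0.0210) + (1/5)(0.2610+0.0500) + (1/5)(0.6250+0.2610) + (1/5)(1.0000+0.6250)
  = 0.0042 + 0.0142 + 0.0622 + 0.1772 + 0.3250 = 0.5828
G = 1 − 0.5828 = 0.4172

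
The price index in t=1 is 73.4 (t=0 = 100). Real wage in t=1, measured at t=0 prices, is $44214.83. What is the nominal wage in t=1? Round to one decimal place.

Nominal = Real × (Index/100) = 44214.83 × (73.4/100)
        = 44214.83 × 0.734 = 32453.6852

32453.7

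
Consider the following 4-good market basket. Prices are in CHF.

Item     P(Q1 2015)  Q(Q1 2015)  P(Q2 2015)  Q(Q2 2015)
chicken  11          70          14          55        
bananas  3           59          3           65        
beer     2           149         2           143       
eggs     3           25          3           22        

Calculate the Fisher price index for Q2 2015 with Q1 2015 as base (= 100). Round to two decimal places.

Laspeyres component (base-period weights):
ΣP(Q2 2015)Q(Q1 2015) = 14×70 + 3×59 + 2×149 + 3×25 = 980 + 177 + 298 + 75 = 1530
ΣP(Q1 2015)Q(Q1 2015) = 11×70 + 3×59 + 2×149 + 3×25 = 770 + 177 + 298 + 75 = 1320
L = 1530 / 1320 × 100 = 115.9091
Paasche component (current-period weights):
ΣP(Q2 2015)Q(Q2 2015) = 14×55 + 3×65 + 2×143 + 3×22 = 770 + 195 + 286 + 66 = 1317
ΣP(Q1 2015)Q(Q2 2015) = 11×55 + 3×65 + 2×143 + 3×22 = 605 + 195 + 286 + 66 = 1152
P = 1317 / 1152 × 100 = 114.3229
Fisher = √(L × P) = √(115.9091 × 114.3229) = 115.1133

115.11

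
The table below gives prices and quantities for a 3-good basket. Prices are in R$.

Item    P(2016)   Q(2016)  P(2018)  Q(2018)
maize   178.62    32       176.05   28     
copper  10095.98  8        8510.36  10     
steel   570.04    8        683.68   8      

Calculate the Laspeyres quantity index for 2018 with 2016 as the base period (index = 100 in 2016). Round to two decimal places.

Laspeyres quantity index uses base-period prices as weights.
ΣP(2016)·Q(2018) = 178.62×28 + 10095.98×10 + 570.04×8 = 5001.36 + 100959.8 + 4560.32 = 110521.48
ΣP(2016)·Q(2016) = 178.62×32 + 10095.98×8 + 570.04×8 = 5715.84 + 80767.84 + 4560.32 = 91044
Index = 110521.48 / 91044 × 100 = 121.3935

121.39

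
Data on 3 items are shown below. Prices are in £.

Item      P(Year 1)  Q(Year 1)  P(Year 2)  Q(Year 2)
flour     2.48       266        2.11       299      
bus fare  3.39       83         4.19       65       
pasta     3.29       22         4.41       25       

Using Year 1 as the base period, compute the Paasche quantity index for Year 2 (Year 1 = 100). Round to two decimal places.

100.74

Paasche quantity index uses current-period prices as weights.
ΣP(Year 2)·Q(Year 2) = 2.11×299 + 4.19×65 + 4.41×25 = 630.89 + 272.35 + 110.25 = 1013.49
ΣP(Year 2)·Q(Year 1) = 2.11×266 + 4.19×83 + 4.41×22 = 561.26 + 347.77 + 97.02 = 1006.05
Index = 1013.49 / 1006.05 × 100 = 100.7395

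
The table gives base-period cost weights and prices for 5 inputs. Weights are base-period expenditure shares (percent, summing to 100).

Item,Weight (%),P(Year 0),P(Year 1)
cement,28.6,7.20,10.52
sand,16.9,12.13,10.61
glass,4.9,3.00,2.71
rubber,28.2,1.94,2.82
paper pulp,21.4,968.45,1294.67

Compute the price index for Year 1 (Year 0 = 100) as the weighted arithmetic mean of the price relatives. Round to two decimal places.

cement: 28.6 × (10.52/7.20) = 28.6 × 1.461111 = 41.7878
sand: 16.9 × (10.61/12.13) = 16.9 × 0.874691 = 14.7823
glass: 4.9 × (2.71/3.00) = 4.9 × 0.903333 = 4.4263
rubber: 28.2 × (2.82/1.94) = 28.2 × 1.453608 = 40.9918
paper pulp: 21.4 × (1294.67/968.45) = 21.4 × 1.336848 = 28.6085
Index = Σ wᵢ·(p₁ᵢ/p₀ᵢ) = 41.7878 + 14.7823 + 4.4263 + 40.9918 + 28.6085 = 130.5967

130.60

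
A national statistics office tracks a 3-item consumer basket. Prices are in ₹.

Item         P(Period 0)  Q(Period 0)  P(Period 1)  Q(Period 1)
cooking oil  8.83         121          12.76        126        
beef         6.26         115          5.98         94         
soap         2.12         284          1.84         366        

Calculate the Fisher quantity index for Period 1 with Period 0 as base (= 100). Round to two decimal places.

103.43

Laspeyres component (base-period weights):
ΣP(Period 0)Q(Period 1) = 8.83×126 + 6.26×94 + 2.12×366 = 1112.58 + 588.44 + 775.92 = 2476.94
ΣP(Period 0)Q(Period 0) = 8.83×121 + 6.26×115 + 2.12×284 = 1068.43 + 719.9 + 602.08 = 2390.41
L = 2476.94 / 2390.41 × 100 = 103.6199
Paasche component (current-period weights):
ΣP(Period 1)Q(Period 1) = 12.76×126 + 5.98×94 + 1.84×366 = 1607.76 + 562.12 + 673.44 = 2843.32
ΣP(Period 1)Q(Period 0) = 12.76×121 + 5.98×115 + 1.84×284 = 1543.96 + 687.7 + 522.56 = 2754.22
P = 2843.32 / 2754.22 × 100 = 103.2350
Fisher = √(L × P) = √(103.6199 × 103.2350) = 103.4273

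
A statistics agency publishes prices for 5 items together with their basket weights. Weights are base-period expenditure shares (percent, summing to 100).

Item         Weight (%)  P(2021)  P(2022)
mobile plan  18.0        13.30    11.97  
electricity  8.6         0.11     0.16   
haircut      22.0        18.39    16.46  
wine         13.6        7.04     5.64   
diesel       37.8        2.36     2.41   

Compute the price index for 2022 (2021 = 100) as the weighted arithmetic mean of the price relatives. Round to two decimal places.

97.90

mobile plan: 18.0 × (11.97/13.30) = 18.0 × 0.900000 = 16.2000
electricity: 8.6 × (0.16/0.11) = 8.6 × 1.454545 = 12.5091
haircut: 22.0 × (16.46/18.39) = 22.0 × 0.895052 = 19.6911
wine: 13.6 × (5.64/7.04) = 13.6 × 0.801136 = 10.8955
diesel: 37.8 × (2.41/2.36) = 37.8 × 1.021186 = 38.6008
Index = Σ wᵢ·(p₁ᵢ/p₀ᵢ) = 16.2000 + 12.5091 + 19.6911 + 10.8955 + 38.6008 = 97.8965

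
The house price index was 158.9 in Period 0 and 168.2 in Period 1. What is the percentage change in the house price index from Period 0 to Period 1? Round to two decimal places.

Change = (168.2 − 158.9) / 158.9 × 100
       = 9.3 / 158.9 × 100 = 5.8527%

5.85%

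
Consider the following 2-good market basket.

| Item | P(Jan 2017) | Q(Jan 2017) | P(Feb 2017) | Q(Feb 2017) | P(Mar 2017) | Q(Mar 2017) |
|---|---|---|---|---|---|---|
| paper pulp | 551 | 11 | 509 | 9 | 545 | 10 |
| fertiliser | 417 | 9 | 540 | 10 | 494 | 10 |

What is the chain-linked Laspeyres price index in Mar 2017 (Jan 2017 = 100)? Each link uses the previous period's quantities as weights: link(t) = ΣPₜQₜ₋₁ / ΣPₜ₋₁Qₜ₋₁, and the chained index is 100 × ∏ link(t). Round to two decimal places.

Link Jan 2017→Feb 2017:
ΣP(Feb 2017)Q(Jan 2017) = 509×11 + 540×9 = 5599 + 4860 = 10459
ΣP(Jan 2017)Q(Jan 2017) = 551×11 + 417×9 = 6061 + 3753 = 9814
link = 10459/9814 = 1.065722
Link Feb 2017→Mar 2017:
ΣP(Mar 2017)Q(Feb 2017) = 545×9 + 494×10 = 4905 + 4940 = 9845
ΣP(Feb 2017)Q(Feb 2017) = 509×9 + 540×10 = 4581 + 5400 = 9981
link = 9845/9981 = 0.986374
Chained index = 100 × 1.065722 × 0.986374 = 105.1201

105.12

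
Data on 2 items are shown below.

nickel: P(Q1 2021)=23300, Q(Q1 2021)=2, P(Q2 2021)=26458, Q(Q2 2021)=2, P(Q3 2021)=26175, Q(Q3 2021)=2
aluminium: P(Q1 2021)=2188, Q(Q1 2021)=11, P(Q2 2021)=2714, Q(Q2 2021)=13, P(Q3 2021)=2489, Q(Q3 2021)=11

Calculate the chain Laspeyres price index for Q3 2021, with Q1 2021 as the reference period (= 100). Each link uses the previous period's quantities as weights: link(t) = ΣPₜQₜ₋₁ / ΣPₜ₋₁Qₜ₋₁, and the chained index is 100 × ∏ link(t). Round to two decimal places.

Link Q1 2021→Q2 2021:
ΣP(Q2 2021)Q(Q1 2021) = 26458×2 + 2714×11 = 52916 + 29854 = 82770
ΣP(Q1 2021)Q(Q1 2021) = 23300×2 + 2188×11 = 46600 + 24068 = 70668
link = 82770/70668 = 1.171251
Link Q2 2021→Q3 2021:
ΣP(Q3 2021)Q(Q2 2021) = 26175×2 + 2489×13 = 52350 + 32357 = 84707
ΣP(Q2 2021)Q(Q2 2021) = 26458×2 + 2714×13 = 52916 + 35282 = 88198
link = 84707/88198 = 0.960419
Chained index = 100 × 1.171251 × 0.960419 = 112.4892

112.49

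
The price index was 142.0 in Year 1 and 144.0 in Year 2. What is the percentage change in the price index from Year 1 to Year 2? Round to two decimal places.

Change = (144.0 − 142.0) / 142.0 × 100
       = 2.0 / 142.0 × 100 = 1.4085%

1.41%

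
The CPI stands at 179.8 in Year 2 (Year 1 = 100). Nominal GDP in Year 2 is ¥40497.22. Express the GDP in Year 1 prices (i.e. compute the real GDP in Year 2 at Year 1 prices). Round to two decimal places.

Real = Nominal ÷ (Index/100) = 40497.22 ÷ (179.8/100)
     = 40497.22 ÷ 1.798 = 22523.4816

22523.48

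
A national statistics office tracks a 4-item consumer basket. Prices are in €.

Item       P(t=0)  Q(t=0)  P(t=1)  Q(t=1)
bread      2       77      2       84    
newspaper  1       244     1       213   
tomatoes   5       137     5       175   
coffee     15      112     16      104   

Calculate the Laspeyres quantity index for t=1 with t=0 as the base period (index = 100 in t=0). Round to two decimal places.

101.92

Laspeyres quantity index uses base-period prices as weights.
ΣP(t=0)·Q(t=1) = 2×84 + 1×213 + 5×175 + 15×104 = 168 + 213 + 875 + 1560 = 2816
ΣP(t=0)·Q(t=0) = 2×77 + 1×244 + 5×137 + 15×112 = 154 + 244 + 685 + 1680 = 2763
Index = 2816 / 2763 × 100 = 101.9182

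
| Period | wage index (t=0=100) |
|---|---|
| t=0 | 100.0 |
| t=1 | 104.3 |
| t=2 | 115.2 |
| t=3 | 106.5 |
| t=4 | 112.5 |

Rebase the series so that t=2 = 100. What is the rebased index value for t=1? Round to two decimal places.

Rebased(t=1) = 104.3 / 115.2 × 100 = 90.5382

90.54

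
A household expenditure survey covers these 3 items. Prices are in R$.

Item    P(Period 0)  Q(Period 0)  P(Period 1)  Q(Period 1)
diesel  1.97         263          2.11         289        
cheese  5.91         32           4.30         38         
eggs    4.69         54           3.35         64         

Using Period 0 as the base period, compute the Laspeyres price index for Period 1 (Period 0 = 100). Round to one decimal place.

90.9

Laspeyres price index uses base-period quantities as weights.
ΣP(Period 1)·Q(Period 0) = 2.11×263 + 4.30×32 + 3.35×54 = 554.93 + 137.6 + 180.9 = 873.43
ΣP(Period 0)·Q(Period 0) = 1.97×263 + 5.91×32 + 4.69×54 = 518.11 + 189.12 + 253.26 = 960.49
Index = 873.43 / 960.49 × 100 = 90.9359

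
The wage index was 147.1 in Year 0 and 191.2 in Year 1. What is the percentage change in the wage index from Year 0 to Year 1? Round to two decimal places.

29.98%

Change = (191.2 − 147.1) / 147.1 × 100
       = 44.1 / 147.1 × 100 = 29.9796%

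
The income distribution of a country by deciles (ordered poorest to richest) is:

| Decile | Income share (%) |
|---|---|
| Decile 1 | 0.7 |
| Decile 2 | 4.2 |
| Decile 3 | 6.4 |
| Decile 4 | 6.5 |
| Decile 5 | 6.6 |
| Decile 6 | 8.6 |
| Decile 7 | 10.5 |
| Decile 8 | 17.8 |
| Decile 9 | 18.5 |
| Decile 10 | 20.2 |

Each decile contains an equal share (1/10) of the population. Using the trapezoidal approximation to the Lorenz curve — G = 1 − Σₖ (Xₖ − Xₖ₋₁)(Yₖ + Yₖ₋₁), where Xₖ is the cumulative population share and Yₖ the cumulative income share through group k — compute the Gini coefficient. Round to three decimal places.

Cumulative income shares Yₖ: 0.0070, 0.0490, 0.1130, 0.1780, 0.2440, 0.3300, 0.4350, 0.6130, 0.7980, 1.0000
Σ (Xₖ−Xₖ₋₁)(Yₖ+Yₖ₋₁) = (1/10)(0.0070+0.0000) + (1/10)(0.0490+0.0070) + (1/10)(0.1130+0.0490) + (1/10)(0.1780+0.1130) + (1/10)(0.2440+0.1780) + (1/10)(0.3300+0.2440) + (1/10)(0.4350+0.3300) + (1/10)(0.6130+0.4350) + (1/10)(0.7980+0.6130) + (1/10)(1.0000+0.7980)
  = 0.0007 + 0.0056 + 0.0162 + 0.0291 + 0.0422 + 0.0574 + 0.0765 + 0.1048 + 0.1411 + 0.1798 = 0.6534
G = 1 − 0.6534 = 0.3466

0.347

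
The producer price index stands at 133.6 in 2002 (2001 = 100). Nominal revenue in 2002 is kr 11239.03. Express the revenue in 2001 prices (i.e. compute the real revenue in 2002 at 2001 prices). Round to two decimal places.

Real = Nominal ÷ (Index/100) = 11239.03 ÷ (133.6/100)
     = 11239.03 ÷ 1.336 = 8412.4476

8412.45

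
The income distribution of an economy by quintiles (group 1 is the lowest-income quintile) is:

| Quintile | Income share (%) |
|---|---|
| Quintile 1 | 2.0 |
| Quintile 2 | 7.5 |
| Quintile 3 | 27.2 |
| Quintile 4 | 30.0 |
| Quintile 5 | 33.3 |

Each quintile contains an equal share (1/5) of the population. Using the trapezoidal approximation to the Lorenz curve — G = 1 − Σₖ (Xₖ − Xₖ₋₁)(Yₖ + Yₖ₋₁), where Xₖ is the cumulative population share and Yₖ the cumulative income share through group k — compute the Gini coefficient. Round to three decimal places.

0.340

Cumulative income shares Yₖ: 0.0200, 0.0950, 0.3670, 0.6670, 1.0000
Σ (Xₖ−Xₖ₋₁)(Yₖ+Yₖ₋₁) = (1/5)(0.0200+0.0000) + (1/5)(0.0950+0.0200) + (1/5)(0.3670+0.0950) + (1/5)(0.6670+0.3670) + (1/5)(1.0000+0.6670)
  = 0.0040 + 0.0230 + 0.0924 + 0.2068 + 0.3334 = 0.6596
G = 1 − 0.6596 = 0.3404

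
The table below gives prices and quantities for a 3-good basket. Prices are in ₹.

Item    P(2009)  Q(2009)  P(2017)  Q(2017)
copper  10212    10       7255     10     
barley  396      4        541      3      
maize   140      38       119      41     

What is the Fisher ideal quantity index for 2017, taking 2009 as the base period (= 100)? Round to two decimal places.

99.89

Laspeyres component (base-period weights):
ΣP(2009)Q(2017) = 10212×10 + 396×3 + 140×41 = 102120 + 1188 + 5740 = 109048
ΣP(2009)Q(2009) = 10212×10 + 396×4 + 140×38 = 102120 + 1584 + 5320 = 109024
L = 109048 / 109024 × 100 = 100.0220
Paasche component (current-period weights):
ΣP(2017)Q(2017) = 7255×10 + 541×3 + 119×41 = 72550 + 1623 + 4879 = 79052
ΣP(2017)Q(2009) = 7255×10 + 541×4 + 119×38 = 72550 + 2164 + 4522 = 79236
P = 79052 / 79236 × 100 = 99.7678
Fisher = √(L × P) = √(100.0220 × 99.7678) = 99.8948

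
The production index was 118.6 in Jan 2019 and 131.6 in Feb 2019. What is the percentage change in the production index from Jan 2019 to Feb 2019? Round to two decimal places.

10.96%

Change = (131.6 − 118.6) / 118.6 × 100
       = 13.0 / 118.6 × 100 = 10.9612%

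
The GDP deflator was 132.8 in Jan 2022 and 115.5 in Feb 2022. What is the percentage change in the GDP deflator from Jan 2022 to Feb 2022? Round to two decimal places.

Change = (115.5 − 132.8) / 132.8 × 100
       = -17.3 / 132.8 × 100 = -13.0271%

-13.03%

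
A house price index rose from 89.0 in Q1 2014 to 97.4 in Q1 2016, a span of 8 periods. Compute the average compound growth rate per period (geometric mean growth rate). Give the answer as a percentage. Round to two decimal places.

1.13%

Growth factor = (97.4/89.0)^(1/8) = (1.094382)^(1/8) = 1.011338
Growth rate = 1.011338 − 1 = 0.011338 = 1.1338%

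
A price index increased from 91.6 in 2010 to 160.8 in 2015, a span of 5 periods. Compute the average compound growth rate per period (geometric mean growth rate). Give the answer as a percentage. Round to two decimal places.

Growth factor = (160.8/91.6)^(1/5) = (1.755459)^(1/5) = 1.119124
Growth rate = 1.119124 − 1 = 0.119124 = 11.9124%

11.91%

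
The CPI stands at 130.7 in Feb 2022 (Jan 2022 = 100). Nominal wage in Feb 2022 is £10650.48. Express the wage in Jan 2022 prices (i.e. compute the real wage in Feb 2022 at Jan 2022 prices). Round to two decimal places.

Real = Nominal ÷ (Index/100) = 10650.48 ÷ (130.7/100)
     = 10650.48 ÷ 1.307 = 8148.7988

8148.80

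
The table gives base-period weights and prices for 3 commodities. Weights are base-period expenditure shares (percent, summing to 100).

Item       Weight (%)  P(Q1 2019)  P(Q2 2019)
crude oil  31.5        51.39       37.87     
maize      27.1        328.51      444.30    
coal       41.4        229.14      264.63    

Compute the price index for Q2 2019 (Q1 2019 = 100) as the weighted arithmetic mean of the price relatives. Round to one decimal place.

107.7

crude oil: 31.5 × (37.87/51.39) = 31.5 × 0.736914 = 23.2128
maize: 27.1 × (444.30/328.51) = 27.1 × 1.352470 = 36.6519
coal: 41.4 × (264.63/229.14) = 41.4 × 1.154883 = 47.8122
Index = Σ wᵢ·(p₁ᵢ/p₀ᵢ) = 23.2128 + 36.6519 + 47.8122 = 107.6769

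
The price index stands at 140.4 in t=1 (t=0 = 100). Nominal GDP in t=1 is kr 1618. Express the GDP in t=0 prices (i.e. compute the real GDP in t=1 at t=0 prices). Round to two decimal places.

Real = Nominal ÷ (Index/100) = 1618 ÷ (140.4/100)
     = 1618 ÷ 1.404 = 1152.4217

1152.42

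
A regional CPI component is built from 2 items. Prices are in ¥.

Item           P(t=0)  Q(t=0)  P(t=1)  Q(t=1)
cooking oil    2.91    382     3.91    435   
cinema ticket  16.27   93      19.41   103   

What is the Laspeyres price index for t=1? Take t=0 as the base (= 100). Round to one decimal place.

Laspeyres price index uses base-period quantities as weights.
ΣP(t=1)·Q(t=0) = 3.91×382 + 19.41×93 = 1493.62 + 1805.13 = 3298.75
ΣP(t=0)·Q(t=0) = 2.91×382 + 16.27×93 = 1111.62 + 1513.11 = 2624.73
Index = 3298.75 / 2624.73 × 100 = 125.6796

125.7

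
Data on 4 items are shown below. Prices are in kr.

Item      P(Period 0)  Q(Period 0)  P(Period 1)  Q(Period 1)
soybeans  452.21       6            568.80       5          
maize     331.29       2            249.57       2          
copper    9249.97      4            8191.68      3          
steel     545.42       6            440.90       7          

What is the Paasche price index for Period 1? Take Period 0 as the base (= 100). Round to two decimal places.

89.89

Paasche price index uses current-period quantities as weights.
ΣP(Period 1)·Q(Period 1) = 568.80×5 + 249.57×2 + 8191.68×3 + 440.90×7 = 2844 + 499.14 + 24575.04 + 3086.3 = 31004.48
ΣP(Period 0)·Q(Period 1) = 452.21×5 + 331.29×2 + 9249.97×3 + 545.42×7 = 2261.05 + 662.58 + 27749.91 + 3817.94 = 34491.48
Index = 31004.48 / 34491.48 × 100 = 89.8903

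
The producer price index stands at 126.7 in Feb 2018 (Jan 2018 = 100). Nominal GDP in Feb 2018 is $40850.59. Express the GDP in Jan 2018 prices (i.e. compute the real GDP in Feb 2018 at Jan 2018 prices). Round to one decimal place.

32242.0

Real = Nominal ÷ (Index/100) = 40850.59 ÷ (126.7/100)
     = 40850.59 ÷ 1.267 = 32241.9811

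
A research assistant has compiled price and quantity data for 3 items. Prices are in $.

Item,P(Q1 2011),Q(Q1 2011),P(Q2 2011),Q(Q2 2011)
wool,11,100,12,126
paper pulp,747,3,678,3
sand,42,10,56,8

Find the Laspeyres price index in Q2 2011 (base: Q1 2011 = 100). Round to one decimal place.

100.9

Laspeyres price index uses base-period quantities as weights.
ΣP(Q2 2011)·Q(Q1 2011) = 12×100 + 678×3 + 56×10 = 1200 + 2034 + 560 = 3794
ΣP(Q1 2011)·Q(Q1 2011) = 11×100 + 747×3 + 42×10 = 1100 + 2241 + 420 = 3761
Index = 3794 / 3761 × 100 = 100.8774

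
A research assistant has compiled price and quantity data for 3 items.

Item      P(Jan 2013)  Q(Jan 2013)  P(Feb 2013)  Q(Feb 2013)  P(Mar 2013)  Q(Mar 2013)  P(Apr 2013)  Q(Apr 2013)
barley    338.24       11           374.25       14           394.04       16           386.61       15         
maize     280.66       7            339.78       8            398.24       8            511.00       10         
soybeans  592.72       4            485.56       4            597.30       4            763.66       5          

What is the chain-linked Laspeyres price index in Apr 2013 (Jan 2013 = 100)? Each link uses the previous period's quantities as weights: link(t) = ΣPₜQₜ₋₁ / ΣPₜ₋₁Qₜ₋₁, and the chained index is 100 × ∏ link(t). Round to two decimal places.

Link Jan 2013→Feb 2013:
ΣP(Feb 2013)Q(Jan 2013) = 374.25×11 + 339.78×7 + 485.56×4 = 4116.75 + 2378.46 + 1942.24 = 8437.45
ΣP(Jan 2013)Q(Jan 2013) = 338.24×11 + 280.66×7 + 592.72×4 = 3720.64 + 1964.62 + 2370.88 = 8056.14
link = 8437.45/8056.14 = 1.047332
Link Feb 2013→Mar 2013:
ΣP(Mar 2013)Q(Feb 2013) = 394.04×14 + 398.24×8 + 597.30×4 = 5516.56 + 3185.92 + 2389.2 = 11091.68
ΣP(Feb 2013)Q(Feb 2013) = 374.25×14 + 339.78×8 + 485.56×4 = 5239.5 + 2718.24 + 1942.24 = 9899.98
link = 11091.68/9899.98 = 1.120374
Link Mar 2013→Apr 2013:
ΣP(Apr 2013)Q(Mar 2013) = 386.61×16 + 511.00×8 + 763.66×4 = 6185.76 + 4088 + 3054.64 = 13328.4
ΣP(Mar 2013)Q(Mar 2013) = 394.04×16 + 398.24×8 + 597.30×4 = 6304.64 + 3185.92 + 2389.2 = 11879.76
link = 13328.4/11879.76 = 1.121942
Chained index = 100 × 1.047332 × 1.120374 × 1.121942 = 131.6490

131.65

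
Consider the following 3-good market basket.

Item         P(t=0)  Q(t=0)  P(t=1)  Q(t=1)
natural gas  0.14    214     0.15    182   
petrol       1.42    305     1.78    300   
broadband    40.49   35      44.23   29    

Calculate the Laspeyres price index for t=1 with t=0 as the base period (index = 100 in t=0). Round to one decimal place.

Laspeyres price index uses base-period quantities as weights.
ΣP(t=1)·Q(t=0) = 0.15×214 + 1.78×305 + 44.23×35 = 32.1 + 542.9 + 1548.05 = 2123.05
ΣP(t=0)·Q(t=0) = 0.14×214 + 1.42×305 + 40.49×35 = 29.96 + 433.1 + 1417.15 = 1880.21
Index = 2123.05 / 1880.21 × 100 = 112.9156

112.9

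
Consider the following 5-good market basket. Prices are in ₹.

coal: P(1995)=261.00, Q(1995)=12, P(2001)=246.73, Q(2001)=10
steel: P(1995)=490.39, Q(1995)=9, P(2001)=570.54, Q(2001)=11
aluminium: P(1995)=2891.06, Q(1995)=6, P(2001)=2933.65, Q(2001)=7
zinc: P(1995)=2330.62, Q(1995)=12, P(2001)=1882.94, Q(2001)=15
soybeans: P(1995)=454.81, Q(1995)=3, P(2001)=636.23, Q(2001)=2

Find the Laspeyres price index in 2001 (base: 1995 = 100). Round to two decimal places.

Laspeyres price index uses base-period quantities as weights.
ΣP(2001)·Q(1995) = 246.73×12 + 570.54×9 + 2933.65×6 + 1882.94×12 + 636.23×3 = 2960.76 + 5134.86 + 17601.9 + 22595.28 + 1908.69 = 50201.49
ΣP(1995)·Q(1995) = 261.00×12 + 490.39×9 + 2891.06×6 + 2330.62×12 + 454.81×3 = 3132 + 4413.51 + 17346.36 + 27967.44 + 1364.43 = 54223.74
Index = 50201.49 / 54223.74 × 100 = 92.5821

92.58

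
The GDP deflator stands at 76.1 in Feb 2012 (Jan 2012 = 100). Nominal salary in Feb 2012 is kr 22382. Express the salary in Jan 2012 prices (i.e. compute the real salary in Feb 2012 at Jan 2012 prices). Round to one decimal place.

Real = Nominal ÷ (Index/100) = 22382 ÷ (76.1/100)
     = 22382 ÷ 0.761 = 29411.3009

29411.3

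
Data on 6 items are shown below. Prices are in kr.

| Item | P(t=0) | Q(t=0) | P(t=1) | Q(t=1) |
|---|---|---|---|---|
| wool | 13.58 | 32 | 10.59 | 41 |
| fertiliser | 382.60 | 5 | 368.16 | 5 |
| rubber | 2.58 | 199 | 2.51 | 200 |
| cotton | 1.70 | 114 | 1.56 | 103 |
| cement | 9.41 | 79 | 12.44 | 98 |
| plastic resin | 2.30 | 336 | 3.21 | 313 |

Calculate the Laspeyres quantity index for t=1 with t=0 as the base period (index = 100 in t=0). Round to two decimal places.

105.08

Laspeyres quantity index uses base-period prices as weights.
ΣP(t=0)·Q(t=1) = 13.58×41 + 382.60×5 + 2.58×200 + 1.70×103 + 9.41×98 + 2.30×313 = 556.78 + 1913 + 516 + 175.1 + 922.18 + 719.9 = 4802.96
ΣP(t=0)·Q(t=0) = 13.58×32 + 382.60×5 + 2.58×199 + 1.70×114 + 9.41×79 + 2.30×336 = 434.56 + 1913 + 513.42 + 193.8 + 743.39 + 772.8 = 4570.97
Index = 4802.96 / 4570.97 × 100 = 105.0753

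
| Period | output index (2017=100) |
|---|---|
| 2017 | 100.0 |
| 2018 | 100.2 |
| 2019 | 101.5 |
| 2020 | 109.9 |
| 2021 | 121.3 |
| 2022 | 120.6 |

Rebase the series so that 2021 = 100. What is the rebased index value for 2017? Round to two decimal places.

Rebased(2017) = 100.0 / 121.3 × 100 = 82.4402

82.44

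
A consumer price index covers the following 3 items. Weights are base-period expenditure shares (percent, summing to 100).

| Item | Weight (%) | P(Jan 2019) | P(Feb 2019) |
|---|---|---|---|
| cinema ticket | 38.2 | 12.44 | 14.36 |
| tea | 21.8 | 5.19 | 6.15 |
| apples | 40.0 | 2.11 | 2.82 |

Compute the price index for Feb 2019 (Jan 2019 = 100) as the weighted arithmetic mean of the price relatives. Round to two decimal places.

cinema ticket: 38.2 × (14.36/12.44) = 38.2 × 1.154341 = 44.0958
tea: 21.8 × (6.15/5.19) = 21.8 × 1.184971 = 25.8324
apples: 40.0 × (2.82/2.11) = 40.0 × 1.336493 = 53.4597
Index = Σ wᵢ·(p₁ᵢ/p₀ᵢ) = 44.0958 + 25.8324 + 53.4597 = 123.3879

123.39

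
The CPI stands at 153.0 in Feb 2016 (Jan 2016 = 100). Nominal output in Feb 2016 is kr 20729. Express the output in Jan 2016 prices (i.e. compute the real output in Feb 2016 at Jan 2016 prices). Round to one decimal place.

Real = Nominal ÷ (Index/100) = 20729 ÷ (153.0/100)
     = 20729 ÷ 1.530 = 13548.3660

13548.4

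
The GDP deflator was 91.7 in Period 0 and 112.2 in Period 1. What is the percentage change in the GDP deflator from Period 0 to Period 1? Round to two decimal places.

Change = (112.2 − 91.7) / 91.7 × 100
       = 20.5 / 91.7 × 100 = 22.3555%

22.36%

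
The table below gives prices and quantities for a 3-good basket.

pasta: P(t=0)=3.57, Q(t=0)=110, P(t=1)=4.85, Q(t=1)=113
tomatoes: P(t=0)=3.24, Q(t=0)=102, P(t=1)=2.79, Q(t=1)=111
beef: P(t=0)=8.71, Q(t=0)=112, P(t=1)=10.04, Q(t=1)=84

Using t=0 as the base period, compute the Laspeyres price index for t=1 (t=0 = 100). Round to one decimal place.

114.4

Laspeyres price index uses base-period quantities as weights.
ΣP(t=1)·Q(t=0) = 4.85×110 + 2.79×102 + 10.04×112 = 533.5 + 284.58 + 1124.48 = 1942.56
ΣP(t=0)·Q(t=0) = 3.57×110 + 3.24×102 + 8.71×112 = 392.7 + 330.48 + 975.52 = 1698.7
Index = 1942.56 / 1698.7 × 100 = 114.3557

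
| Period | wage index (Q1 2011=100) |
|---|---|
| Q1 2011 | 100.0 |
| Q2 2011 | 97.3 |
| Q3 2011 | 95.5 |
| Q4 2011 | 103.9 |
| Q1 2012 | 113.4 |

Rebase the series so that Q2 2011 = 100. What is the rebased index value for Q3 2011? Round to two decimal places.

Rebased(Q3 2011) = 95.5 / 97.3 × 100 = 98.1501

98.15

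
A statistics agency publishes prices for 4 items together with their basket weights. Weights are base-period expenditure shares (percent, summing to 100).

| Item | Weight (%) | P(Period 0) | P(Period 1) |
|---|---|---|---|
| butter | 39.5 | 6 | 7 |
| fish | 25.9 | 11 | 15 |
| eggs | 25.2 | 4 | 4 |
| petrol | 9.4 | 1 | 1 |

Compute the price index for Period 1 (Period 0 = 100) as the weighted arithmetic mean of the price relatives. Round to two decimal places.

116.00

butter: 39.5 × (7/6) = 39.5 × 1.166667 = 46.0833
fish: 25.9 × (15/11) = 25.9 × 1.363636 = 35.3182
eggs: 25.2 × (4/4) = 25.2 × 1.000000 = 25.2000
petrol: 9.4 × (1/1) = 9.4 × 1.000000 = 9.4000
Index = Σ wᵢ·(p₁ᵢ/p₀ᵢ) = 46.0833 + 35.3182 + 25.2000 + 9.4000 = 116.0015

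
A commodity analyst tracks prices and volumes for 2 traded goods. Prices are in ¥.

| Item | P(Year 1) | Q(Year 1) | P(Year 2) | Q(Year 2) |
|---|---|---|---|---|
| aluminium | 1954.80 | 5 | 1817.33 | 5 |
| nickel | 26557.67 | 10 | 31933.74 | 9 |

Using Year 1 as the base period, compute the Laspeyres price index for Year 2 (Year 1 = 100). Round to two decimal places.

119.27

Laspeyres price index uses base-period quantities as weights.
ΣP(Year 2)·Q(Year 1) = 1817.33×5 + 31933.74×10 = 9086.65 + 319337.4 = 328424.05
ΣP(Year 1)·Q(Year 1) = 1954.80×5 + 26557.67×10 = 9774 + 265576.7 = 275350.7
Index = 328424.05 / 275350.7 × 100 = 119.2748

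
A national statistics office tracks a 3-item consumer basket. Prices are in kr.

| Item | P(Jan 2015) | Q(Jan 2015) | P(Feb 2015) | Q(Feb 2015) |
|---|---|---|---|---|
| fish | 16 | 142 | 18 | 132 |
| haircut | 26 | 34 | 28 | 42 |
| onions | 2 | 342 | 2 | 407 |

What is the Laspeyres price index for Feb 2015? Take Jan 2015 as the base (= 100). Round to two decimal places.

Laspeyres price index uses base-period quantities as weights.
ΣP(Feb 2015)·Q(Jan 2015) = 18×142 + 28×34 + 2×342 = 2556 + 952 + 684 = 4192
ΣP(Jan 2015)·Q(Jan 2015) = 16×142 + 26×34 + 2×342 = 2272 + 884 + 684 = 3840
Index = 4192 / 3840 × 100 = 109.1667

109.17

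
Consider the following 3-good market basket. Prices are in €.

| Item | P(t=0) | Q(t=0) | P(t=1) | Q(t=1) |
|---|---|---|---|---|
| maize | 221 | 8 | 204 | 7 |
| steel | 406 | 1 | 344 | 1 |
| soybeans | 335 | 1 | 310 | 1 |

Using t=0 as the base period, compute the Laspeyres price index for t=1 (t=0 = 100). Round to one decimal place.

Laspeyres price index uses base-period quantities as weights.
ΣP(t=1)·Q(t=0) = 204×8 + 344×1 + 310×1 = 1632 + 344 + 310 = 2286
ΣP(t=0)·Q(t=0) = 221×8 + 406×1 + 335×1 = 1768 + 406 + 335 = 2509
Index = 2286 / 2509 × 100 = 91.1120

91.1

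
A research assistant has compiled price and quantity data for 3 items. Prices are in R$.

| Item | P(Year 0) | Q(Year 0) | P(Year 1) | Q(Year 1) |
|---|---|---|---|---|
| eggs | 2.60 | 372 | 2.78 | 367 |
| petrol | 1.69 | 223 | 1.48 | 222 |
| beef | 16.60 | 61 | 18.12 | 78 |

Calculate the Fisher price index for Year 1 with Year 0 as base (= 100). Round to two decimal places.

Laspeyres component (base-period weights):
ΣP(Year 1)Q(Year 0) = 2.78×372 + 1.48×223 + 18.12×61 = 1034.16 + 330.04 + 1105.32 = 2469.52
ΣP(Year 0)Q(Year 0) = 2.60×372 + 1.69×223 + 16.60×61 = 967.2 + 376.87 + 1012.6 = 2356.67
L = 2469.52 / 2356.67 × 100 = 104.7885
Paasche component (current-period weights):
ΣP(Year 1)Q(Year 1) = 2.78×367 + 1.48×222 + 18.12×78 = 1020.26 + 328.56 + 1413.36 = 2762.18
ΣP(Year 0)Q(Year 1) = 2.60×367 + 1.69×222 + 16.60×78 = 954.2 + 375.18 + 1294.8 = 2624.18
P = 2762.18 / 2624.18 × 100 = 105.2588
Fisher = √(L × P) = √(104.7885 × 105.2588) = 105.0234

105.02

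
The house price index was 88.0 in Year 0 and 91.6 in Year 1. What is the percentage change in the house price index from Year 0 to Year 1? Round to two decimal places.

4.09%

Change = (91.6 − 88.0) / 88.0 × 100
       = 3.6 / 88.0 × 100 = 4.0909%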